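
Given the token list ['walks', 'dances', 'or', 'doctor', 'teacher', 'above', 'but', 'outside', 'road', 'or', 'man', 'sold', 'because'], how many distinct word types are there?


Listing all tokens and tracking unique types:
  Token 1: 'walks' -> NEW (unique so far: 1)
  Token 2: 'dances' -> NEW (unique so far: 2)
  Token 3: 'or' -> NEW (unique so far: 3)
  Token 4: 'doctor' -> NEW (unique so far: 4)
  Token 5: 'teacher' -> NEW (unique so far: 5)
  Token 6: 'above' -> NEW (unique so far: 6)
  Token 7: 'but' -> NEW (unique so far: 7)
  Token 8: 'outside' -> NEW (unique so far: 8)
  Token 9: 'road' -> NEW (unique so far: 9)
  Token 10: 'or' -> duplicate (unique so far: 9)
  Token 11: 'man' -> NEW (unique so far: 10)
  Token 12: 'sold' -> NEW (unique so far: 11)
  Token 13: 'because' -> NEW (unique so far: 12)
Unique types: ('above', 'because', 'but', 'dances', 'doctor', 'man', 'or', 'outside', 'road', 'sold', 'teacher', 'walks')
Vocabulary size: 12

12


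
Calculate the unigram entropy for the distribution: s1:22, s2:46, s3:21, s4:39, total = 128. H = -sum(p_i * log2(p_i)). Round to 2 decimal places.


Computing entropy H = -sum(p_i * log2(p_i)):
  s1: p = 22/128 = 0.1719, -p*log2(p) = 0.4367
  s2: p = 46/128 = 0.3594, -p*log2(p) = 0.5306
  s3: p = 21/128 = 0.1641, -p*log2(p) = 0.4278
  s4: p = 39/128 = 0.3047, -p*log2(p) = 0.5224
H = sum of terms = 1.9175
Rounded to 2 decimals: 1.92

1.92


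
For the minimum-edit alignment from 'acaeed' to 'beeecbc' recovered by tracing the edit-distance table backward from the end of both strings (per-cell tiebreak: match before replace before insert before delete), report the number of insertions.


Edit distance = 6. Backtracking from cell (6, 7) with preference match > replace > insert > delete,
then listing the resulting alignment 'acaeed' -> 'beeecbc' left to right:
  Step 1: replace a->b
  Step 2: replace c->e
  Step 3: replace a->e
  Step 4: keep 'e'
  Step 5: insert 'c' [insertion #1]
  Step 6: replace e->b
  Step 7: replace d->c
Total insertions: 1

1


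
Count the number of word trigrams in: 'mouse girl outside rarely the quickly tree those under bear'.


Word trigrams from [10] words:
  Trigram 1: (mouse girl outside)
  Trigram 2: (girl outside rarely)
  Trigram 3: (outside rarely the)
  Trigram 4: (rarely the quickly)
  Trigram 5: (the quickly tree)
  Trigram 6: (quickly tree those)
  Trigram 7: (tree those under)
  Trigram 8: (those under bear)
Total word trigrams: 10 - 2 = 8

8


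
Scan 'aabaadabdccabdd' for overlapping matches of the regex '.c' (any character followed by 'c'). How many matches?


Pattern: .c means any character followed by 'c'.
Scanning 'aabaadabdccabdd' position-by-position:
  Pos 0: window 'aa' -> no
  Pos 1: window 'ab' -> no
  Pos 2: window 'ba' -> no
  Pos 3: window 'aa' -> no
  Pos 4: window 'ad' -> no
  Pos 5: window 'da' -> no
  Pos 6: window 'ab' -> no
  Pos 7: window 'bd' -> no
  Pos 8: window 'dc' -> MATCH
  Pos 9: window 'cc' -> MATCH
  Pos 10: window 'ca' -> no
  Pos 11: window 'ab' -> no
  Pos 12: window 'bd' -> no
  Pos 13: window 'dd' -> no
  Pos 14: window 'd' -> no
Total matches: 2

2


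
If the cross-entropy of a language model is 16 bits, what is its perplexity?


Perplexity formula: PP = 2^H
H = 16
PP = 2^16
PP = 2^16 = 65536

65536


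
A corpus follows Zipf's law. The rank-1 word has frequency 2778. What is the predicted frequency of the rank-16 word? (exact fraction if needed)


Zipf's law: freq(rank) = f1 / rank
f1 = 2778, rank = 16
freq = 2778 / 16
GCD(2778, 16) = 2
Simplified: 1389/8

1389/8


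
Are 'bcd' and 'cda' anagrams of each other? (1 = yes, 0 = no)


Sort characters of 'bcd': 'bcd'
Sort characters of 'cda': 'acd'
Sorted forms differ -> they are NOT anagrams
Result: 0

0


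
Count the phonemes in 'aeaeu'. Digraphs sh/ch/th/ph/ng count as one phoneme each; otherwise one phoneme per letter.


Parsing 'aeaeu' greedily, digraphs first:
  'a' -> vowel phoneme (phonemes so far: 1)
  'e' -> vowel phoneme (phonemes so far: 2)
  'a' -> vowel phoneme (phonemes so far: 3)
  'e' -> vowel phoneme (phonemes so far: 4)
  'u' -> vowel phoneme (phonemes so far: 5)
Total phonemes: 5

5


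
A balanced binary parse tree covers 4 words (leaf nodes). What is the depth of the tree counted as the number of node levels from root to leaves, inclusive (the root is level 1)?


In a balanced binary tree with n leaves the deepest leaf is ceil(log2(n)) edges below the root,
so counting node levels inclusive of root and leaves gives ceil(log2(n)) + 1 levels.
log2(4) = 2.0000
ceil(2.0000) = 2
levels = 2 + 1 = 3

3


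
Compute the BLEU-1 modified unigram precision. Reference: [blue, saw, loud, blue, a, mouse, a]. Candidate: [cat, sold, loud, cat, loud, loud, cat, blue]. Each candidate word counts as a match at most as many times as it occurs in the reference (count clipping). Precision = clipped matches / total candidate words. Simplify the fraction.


Reference word counts: {'a': 2, 'blue': 2, 'loud': 1, 'mouse': 1, 'saw': 1}
Checking each candidate word (with clipping):
  'cat' -> not in reference -> no match (matches: 0)
  'sold' -> not in reference -> no match (matches: 0)
  'loud' -> in reference (ref count 1, used 1/1) -> match (matches: 1)
  'cat' -> not in reference -> no match (matches: 1)
  'loud' -> ref count 1 already used up (1/1) -> clipped, no match (matches: 1)
  'loud' -> ref count 1 already used up (1/1) -> clipped, no match (matches: 1)
  'cat' -> not in reference -> no match (matches: 1)
  'blue' -> in reference (ref count 2, used 1/2) -> match (matches: 2)
Clipped matches: 2, Candidate length: 8
Precision = 2/8 = 1/4

1/4


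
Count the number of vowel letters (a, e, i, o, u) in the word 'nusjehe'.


Scanning each character of 'nusjehe':
  Position 1: 'n' -> consonant (running count: 0)
  Position 2: 'u' -> vowel (running count: 1)
  Position 3: 's' -> consonant (running count: 1)
  Position 4: 'j' -> consonant (running count: 1)
  Position 5: 'e' -> vowel (running count: 2)
  Position 6: 'h' -> consonant (running count: 2)
  Position 7: 'e' -> vowel (running count: 3)
Total vowels: 3

3


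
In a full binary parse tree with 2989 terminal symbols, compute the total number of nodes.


Leaf nodes (terminals): 2989
Internal nodes = n - 1 = 2989 - 1 = 2988
Total = leaves + internal = 2989 + 2988 = 5977

5977


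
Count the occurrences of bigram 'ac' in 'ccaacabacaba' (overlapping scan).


Scanning 'ccaacabacaba' for bigram 'ac':
  Position 0: 'cc' -> no
  Position 1: 'ca' -> no
  Position 2: 'aa' -> no
  Position 3: 'ac' -> MATCH
  Position 4: 'ca' -> no
  Position 5: 'ab' -> no
  Position 6: 'ba' -> no
  Position 7: 'ac' -> MATCH
  Position 8: 'ca' -> no
  Position 9: 'ab' -> no
  Position 10: 'ba' -> no
Total matches: 2

2


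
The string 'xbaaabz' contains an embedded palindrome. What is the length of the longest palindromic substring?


Scanning 'xbaaabz' for palindromic substrings.
Substring at positions 1-5: 'baaab'.
Check: reverse('baaab') = 'baaab' -> palindrome confirmed.
Neighbouring characters ('x' / 'z') break symmetry, so it cannot extend further.
No longer palindromic substring exists; longest length = 5

5


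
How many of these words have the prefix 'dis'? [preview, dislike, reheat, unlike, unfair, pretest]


Checking each word for prefix 'dis':
  'preview' -> no (count: 0)
  'dislike' -> YES, starts with 'dis' (count: 1)
  'reheat' -> no (count: 1)
  'unlike' -> no (count: 1)
  'unfair' -> no (count: 1)
  'pretest' -> no (count: 1)
Total with prefix 'dis': 1

1


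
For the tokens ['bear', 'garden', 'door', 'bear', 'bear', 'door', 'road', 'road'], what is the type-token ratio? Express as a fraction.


Tokens: 8
Unique types: ('bear', 'door', 'garden', 'road') = 4
TTR = 4/8
Simplify: divide both by 4 -> 1/2
TTR = 1/2

1/2


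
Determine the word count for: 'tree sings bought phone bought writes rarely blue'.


Counting words by splitting on spaces:
  Word 1: 'tree'
  Word 2: 'sings'
  Word 3: 'bought'
  Word 4: 'phone'
  Word 5: 'bought'
  Word 6: 'writes'
  Word 7: 'rarely'
  Word 8: 'blue'
Total words: 8

8


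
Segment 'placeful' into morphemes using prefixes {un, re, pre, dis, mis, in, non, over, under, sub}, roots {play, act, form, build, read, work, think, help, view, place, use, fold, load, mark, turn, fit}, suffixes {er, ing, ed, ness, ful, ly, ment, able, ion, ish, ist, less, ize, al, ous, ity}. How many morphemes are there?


Segmenting 'placeful' against the inventory:
  'place' -> root (morpheme 1)
  'ful' -> suffix (morpheme 2)
Total morphemes: 2

2


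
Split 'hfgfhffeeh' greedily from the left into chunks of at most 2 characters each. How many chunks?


'hfgfhffeeh' has 10 characters.
Chunking with max size 2:
  Chunk 1: 'hf' (positions 0-1)
  Chunk 2: 'gf' (positions 2-3)
  Chunk 3: 'hf' (positions 4-5)
  Chunk 4: 'fe' (positions 6-7)
  Chunk 5: 'eh' (positions 8-9)
Total chunks: ceil(10 / 2) = 5

5


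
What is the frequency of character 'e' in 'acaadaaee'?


Scanning 'acaadaaee' for 'e':
  Position 7: 'e' -> MATCH (count: 1)
  Position 8: 'e' -> MATCH (count: 2)
Total occurrences of 'e': 2

2


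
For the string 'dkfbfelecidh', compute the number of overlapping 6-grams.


String 'dkfbfelecidh' has length L = 12.
Number of overlapping n-grams = L - n + 1
Substituting: 12 - 6 + 1 = 7

7


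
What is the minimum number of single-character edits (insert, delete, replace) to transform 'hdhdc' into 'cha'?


Building DP table for s1='hdhdc' (len 5) and s2='cha' (len 3):
       c  h  a
    0  1  2  3
  h 1  1  1  2
  d 2  2  2  2
  h 3  3  2  3
  d 4  4  3  3
  c 5  4  4  4
Edit distance = dp[5][3] = 4

4


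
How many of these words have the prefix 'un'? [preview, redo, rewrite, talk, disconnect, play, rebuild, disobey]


Checking each word for prefix 'un':
  'preview' -> no (count: 0)
  'redo' -> no (count: 0)
  'rewrite' -> no (count: 0)
  'talk' -> no (count: 0)
  'disconnect' -> no (count: 0)
  'play' -> no (count: 0)
  'rebuild' -> no (count: 0)
  'disobey' -> no (count: 0)
Total with prefix 'un': 0

0


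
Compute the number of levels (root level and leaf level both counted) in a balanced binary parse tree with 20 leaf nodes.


In a balanced binary tree with n leaves the deepest leaf is ceil(log2(n)) edges below the root,
so counting node levels inclusive of root and leaves gives ceil(log2(n)) + 1 levels.
log2(20) = 4.3219
ceil(4.3219) = 5
levels = 5 + 1 = 6

6


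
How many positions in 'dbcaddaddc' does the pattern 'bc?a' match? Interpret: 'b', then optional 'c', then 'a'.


Pattern: bc?a means 'b', then optional 'c', then 'a'.
Scanning 'dbcaddaddc' position-by-position:
  Pos 0: window 'dbc' -> no
  Pos 1: window 'bca' -> MATCH
  Pos 2: window 'cad' -> no
  Pos 3: window 'add' -> no
  Pos 4: window 'dda' -> no
  Pos 5: window 'dad' -> no
  Pos 6: window 'add' -> no
  Pos 7: window 'ddc' -> no
  Pos 8: window 'dc' -> no
  Pos 9: window 'c' -> no
Total matches: 1

1


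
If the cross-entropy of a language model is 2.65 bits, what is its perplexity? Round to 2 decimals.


Perplexity formula: PP = 2^H
H = 2.65
PP = 2^2.65
Decompose: 2^2.65 = 2^2 * 2^0.65
2^2 = 4, 2^0.65 ~ 1.5691682
PP ~ 4 * 1.5691682 = 6.2766728
Rounded to 2 decimals: 6.28

6.28


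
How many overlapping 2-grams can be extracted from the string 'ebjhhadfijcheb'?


String 'ebjhhadfijcheb' has length L = 14.
Number of overlapping n-grams = L - n + 1
Substituting: 14 - 2 + 1 = 13

13


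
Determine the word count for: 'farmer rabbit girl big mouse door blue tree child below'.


Counting words by splitting on spaces:
  Word 1: 'farmer'
  Word 2: 'rabbit'
  Word 3: 'girl'
  Word 4: 'big'
  Word 5: 'mouse'
  Word 6: 'door'
  Word 7: 'blue'
  Word 8: 'tree'
  Word 9: 'child'
  Word 10: 'below'
Total words: 10

10


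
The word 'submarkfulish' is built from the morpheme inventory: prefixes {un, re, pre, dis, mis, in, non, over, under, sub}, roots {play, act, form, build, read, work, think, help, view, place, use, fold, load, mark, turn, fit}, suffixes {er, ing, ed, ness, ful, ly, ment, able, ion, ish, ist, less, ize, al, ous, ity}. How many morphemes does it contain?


Segmenting 'submarkfulish' against the inventory:
  'sub' -> prefix (morpheme 1)
  'mark' -> root (morpheme 2)
  'ful' -> suffix (morpheme 3)
  'ish' -> suffix (morpheme 4)
Total morphemes: 4

4


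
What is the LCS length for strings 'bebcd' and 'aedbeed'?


DP table for LCS of 'bebcd' and 'aedbeed':
       a  e  d  b  e  e  d
    0  0  0  0  0  0  0  0
  b 0  0  0  0  1  1  1  1
  e 0  0  1  1  1  2  2  2
  b 0  0  1  1  2  2  2  2
  c 0  0  1  1  2  2  2  2
  d 0  0  1  2  2  2  2  3
LCS: 'bed'
LCS length = 3

3


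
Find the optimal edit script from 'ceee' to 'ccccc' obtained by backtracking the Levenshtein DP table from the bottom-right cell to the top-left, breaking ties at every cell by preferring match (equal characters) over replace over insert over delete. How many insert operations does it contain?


Edit distance = 4. Backtracking from cell (4, 5) with preference match > replace > insert > delete,
then listing the resulting alignment 'ceee' -> 'ccccc' left to right:
  Step 1: insert 'c' [insertion #1]
  Step 2: keep 'c'
  Step 3: replace e->c
  Step 4: replace e->c
  Step 5: replace e->c
Total insertions: 1

1


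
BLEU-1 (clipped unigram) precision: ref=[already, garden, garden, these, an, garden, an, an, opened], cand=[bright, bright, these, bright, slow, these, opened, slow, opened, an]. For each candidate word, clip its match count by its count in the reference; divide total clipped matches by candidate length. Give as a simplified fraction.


Reference word counts: {'already': 1, 'an': 3, 'garden': 3, 'opened': 1, 'these': 1}
Checking each candidate word (with clipping):
  'bright' -> not in reference -> no match (matches: 0)
  'bright' -> not in reference -> no match (matches: 0)
  'these' -> in reference (ref count 1, used 1/1) -> match (matches: 1)
  'bright' -> not in reference -> no match (matches: 1)
  'slow' -> not in reference -> no match (matches: 1)
  'these' -> ref count 1 already used up (1/1) -> clipped, no match (matches: 1)
  'opened' -> in reference (ref count 1, used 1/1) -> match (matches: 2)
  'slow' -> not in reference -> no match (matches: 2)
  'opened' -> ref count 1 already used up (1/1) -> clipped, no match (matches: 2)
  'an' -> in reference (ref count 3, used 1/3) -> match (matches: 3)
Clipped matches: 3, Candidate length: 10
Precision = 3/10

3/10


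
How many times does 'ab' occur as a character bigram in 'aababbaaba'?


Scanning 'aababbaaba' for bigram 'ab':
  Position 0: 'aa' -> no
  Position 1: 'ab' -> MATCH
  Position 2: 'ba' -> no
  Position 3: 'ab' -> MATCH
  Position 4: 'bb' -> no
  Position 5: 'ba' -> no
  Position 6: 'aa' -> no
  Position 7: 'ab' -> MATCH
  Position 8: 'ba' -> no
Total matches: 3

3


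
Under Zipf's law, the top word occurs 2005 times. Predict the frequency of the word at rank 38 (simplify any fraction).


Zipf's law: freq(rank) = f1 / rank
f1 = 2005, rank = 38
freq = 2005 / 38
GCD(2005, 38) = 1
Simplified: 2005/38

2005/38


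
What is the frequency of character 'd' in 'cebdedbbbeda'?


Scanning 'cebdedbbbeda' for 'd':
  Position 3: 'd' -> MATCH (count: 1)
  Position 5: 'd' -> MATCH (count: 2)
  Position 10: 'd' -> MATCH (count: 3)
Total occurrences of 'd': 3

3


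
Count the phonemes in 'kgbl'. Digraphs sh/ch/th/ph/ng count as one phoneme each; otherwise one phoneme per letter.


Parsing 'kgbl' greedily, digraphs first:
  'k' -> consonant phoneme (phonemes so far: 1)
  'g' -> consonant phoneme (phonemes so far: 2)
  'b' -> consonant phoneme (phonemes so far: 3)
  'l' -> consonant phoneme (phonemes so far: 4)
Total phonemes: 4

4


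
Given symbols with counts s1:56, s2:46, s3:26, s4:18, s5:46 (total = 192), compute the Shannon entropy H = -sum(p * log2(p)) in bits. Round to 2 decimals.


Computing entropy H = -sum(p_i * log2(p_i)):
  s1: p = 56/192 = 0.2917, -p*log2(p) = 0.5185
  s2: p = 46/192 = 0.2396, -p*log2(p) = 0.4939
  s3: p = 26/192 = 0.1354, -p*log2(p) = 0.3906
  s4: p = 18/192 = 0.0938, -p*log2(p) = 0.3202
  s5: p = 46/192 = 0.2396, -p*log2(p) = 0.4939
H = sum of terms = 2.2171
Rounded to 2 decimals: 2.22

2.22


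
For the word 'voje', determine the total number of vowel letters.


Scanning each character of 'voje':
  Position 1: 'v' -> consonant (running count: 0)
  Position 2: 'o' -> vowel (running count: 1)
  Position 3: 'j' -> consonant (running count: 1)
  Position 4: 'e' -> vowel (running count: 2)
Total vowels: 2

2


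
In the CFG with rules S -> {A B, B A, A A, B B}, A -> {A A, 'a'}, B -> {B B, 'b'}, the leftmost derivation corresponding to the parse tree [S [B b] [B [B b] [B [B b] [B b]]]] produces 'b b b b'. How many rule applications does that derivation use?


Every bracketed nonterminal node [X ...] in the tree is produced by exactly one rule application.
Reading the tree off as a leftmost derivation:
  Step 1: S  =>  B B   (applied S -> B B)
  Step 2: B B  =>  b B   (applied B -> b)
  Step 3: b B  =>  b B B   (applied B -> B B)
  Step 4: b B B  =>  b b B   (applied B -> b)
  Step 5: b b B  =>  b b B B   (applied B -> B B)
  Step 6: b b B B  =>  b b b B   (applied B -> b)
  Step 7: b b b B  =>  b b b b   (applied B -> b)
Final yield: b b b b
Total rewrite steps: 7

7


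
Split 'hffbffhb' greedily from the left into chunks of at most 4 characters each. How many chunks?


'hffbffhb' has 8 characters.
Chunking with max size 4:
  Chunk 1: 'hffb' (positions 0-3)
  Chunk 2: 'ffhb' (positions 4-7)
Total chunks: ceil(8 / 4) = 2

2


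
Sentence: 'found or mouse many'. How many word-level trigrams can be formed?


Word trigrams from [4] words:
  Trigram 1: (found or mouse)
  Trigram 2: (or mouse many)
Total word trigrams: 4 - 2 = 2

2


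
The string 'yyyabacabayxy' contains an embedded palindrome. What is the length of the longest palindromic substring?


Scanning 'yyyabacabayxy' for palindromic substrings.
Substring at positions 2-10: 'yabacabay'.
Check: reverse('yabacabay') = 'yabacabay' -> palindrome confirmed.
Neighbouring characters ('y' / 'x') break symmetry, so it cannot extend further.
No longer palindromic substring exists; longest length = 9

9


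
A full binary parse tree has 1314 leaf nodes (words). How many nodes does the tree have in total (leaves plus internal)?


Leaf nodes (terminals): 1314
Internal nodes = n - 1 = 1314 - 1 = 1313
Total = leaves + internal = 1314 + 1313 = 2627

2627


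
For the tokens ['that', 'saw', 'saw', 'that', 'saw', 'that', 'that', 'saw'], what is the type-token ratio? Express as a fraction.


Tokens: 8
Unique types: ('saw', 'that') = 2
TTR = 2/8
Simplify: divide both by 2 -> 1/4
TTR = 1/4

1/4


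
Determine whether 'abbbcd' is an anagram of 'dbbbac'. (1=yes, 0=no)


Sort characters of 'abbbcd': 'abbbcd'
Sort characters of 'dbbbac': 'abbbcd'
Sorted forms match -> they ARE anagrams
Result: 1

1


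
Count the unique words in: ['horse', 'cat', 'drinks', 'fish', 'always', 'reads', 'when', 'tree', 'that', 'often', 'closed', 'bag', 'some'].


Listing all tokens and tracking unique types:
  Token 1: 'horse' -> NEW (unique so far: 1)
  Token 2: 'cat' -> NEW (unique so far: 2)
  Token 3: 'drinks' -> NEW (unique so far: 3)
  Token 4: 'fish' -> NEW (unique so far: 4)
  Token 5: 'always' -> NEW (unique so far: 5)
  Token 6: 'reads' -> NEW (unique so far: 6)
  Token 7: 'when' -> NEW (unique so far: 7)
  Token 8: 'tree' -> NEW (unique so far: 8)
  Token 9: 'that' -> NEW (unique so far: 9)
  Token 10: 'often' -> NEW (unique so far: 10)
  Token 11: 'closed' -> NEW (unique so far: 11)
  Token 12: 'bag' -> NEW (unique so far: 12)
  Token 13: 'some' -> NEW (unique so far: 13)
Unique types: ('always', 'bag', 'cat', 'closed', 'drinks', 'fish', 'horse', 'often', 'reads', 'some', 'that', 'tree', 'when')
Vocabulary size: 13

13


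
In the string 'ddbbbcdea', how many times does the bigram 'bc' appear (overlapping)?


Scanning 'ddbbbcdea' for bigram 'bc':
  Position 0: 'dd' -> no
  Position 1: 'db' -> no
  Position 2: 'bb' -> no
  Position 3: 'bb' -> no
  Position 4: 'bc' -> MATCH
  Position 5: 'cd' -> no
  Position 6: 'de' -> no
  Position 7: 'ea' -> no
Total matches: 1

1


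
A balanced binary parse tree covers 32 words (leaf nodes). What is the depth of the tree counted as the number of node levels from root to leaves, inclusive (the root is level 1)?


In a balanced binary tree with n leaves the deepest leaf is ceil(log2(n)) edges below the root,
so counting node levels inclusive of root and leaves gives ceil(log2(n)) + 1 levels.
log2(32) = 5.0000
ceil(5.0000) = 5
levels = 5 + 1 = 6

6


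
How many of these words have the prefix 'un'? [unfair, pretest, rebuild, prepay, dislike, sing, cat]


Checking each word for prefix 'un':
  'unfair' -> YES, starts with 'un' (count: 1)
  'pretest' -> no (count: 1)
  'rebuild' -> no (count: 1)
  'prepay' -> no (count: 1)
  'dislike' -> no (count: 1)
  'sing' -> no (count: 1)
  'cat' -> no (count: 1)
Total with prefix 'un': 1

1


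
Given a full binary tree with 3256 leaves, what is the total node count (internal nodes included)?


Leaf nodes (terminals): 3256
Internal nodes = n - 1 = 3256 - 1 = 3255
Total = leaves + internal = 3256 + 3255 = 6511

6511


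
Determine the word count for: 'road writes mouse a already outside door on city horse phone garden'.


Counting words by splitting on spaces:
  Word 1: 'road'
  Word 2: 'writes'
  Word 3: 'mouse'
  Word 4: 'a'
  Word 5: 'already'
  Word 6: 'outside'
  Word 7: 'door'
  Word 8: 'on'
  Word 9: 'city'
  Word 10: 'horse'
  Word 11: 'phone'
  Word 12: 'garden'
Total words: 12

12


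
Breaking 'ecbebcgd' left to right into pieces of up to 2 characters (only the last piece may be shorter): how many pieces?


'ecbebcgd' has 8 characters.
Chunking with max size 2:
  Chunk 1: 'ec' (positions 0-1)
  Chunk 2: 'be' (positions 2-3)
  Chunk 3: 'bc' (positions 4-5)
  Chunk 4: 'gd' (positions 6-7)
Total chunks: ceil(8 / 2) = 4

4


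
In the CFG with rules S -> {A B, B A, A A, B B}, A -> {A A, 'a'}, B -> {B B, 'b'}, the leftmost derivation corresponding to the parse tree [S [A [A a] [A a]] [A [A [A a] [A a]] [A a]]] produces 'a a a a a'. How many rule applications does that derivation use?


Every bracketed nonterminal node [X ...] in the tree is produced by exactly one rule application.
Reading the tree off as a leftmost derivation:
  Step 1: S  =>  A A   (applied S -> A A)
  Step 2: A A  =>  A A A   (applied A -> A A)
  Step 3: A A A  =>  a A A   (applied A -> a)
  Step 4: a A A  =>  a a A   (applied A -> a)
  Step 5: a a A  =>  a a A A   (applied A -> A A)
  Step 6: a a A A  =>  a a A A A   (applied A -> A A)
  Step 7: a a A A A  =>  a a a A A   (applied A -> a)
  Step 8: a a a A A  =>  a a a a A   (applied A -> a)
  Step 9: a a a a A  =>  a a a a a   (applied A -> a)
Final yield: a a a a a
Total rewrite steps: 9

9


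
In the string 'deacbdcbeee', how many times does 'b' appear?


Scanning 'deacbdcbeee' for 'b':
  Position 4: 'b' -> MATCH (count: 1)
  Position 7: 'b' -> MATCH (count: 2)
Total occurrences of 'b': 2

2


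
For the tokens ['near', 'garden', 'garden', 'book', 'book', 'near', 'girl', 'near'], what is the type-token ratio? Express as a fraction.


Tokens: 8
Unique types: ('book', 'garden', 'girl', 'near') = 4
TTR = 4/8
Simplify: divide both by 4 -> 1/2
TTR = 1/2

1/2


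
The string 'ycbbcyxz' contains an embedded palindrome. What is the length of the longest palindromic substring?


Scanning 'ycbbcyxz' for palindromic substrings.
Substring at positions 0-5: 'ycbbcy'.
Check: reverse('ycbbcy') = 'ycbbcy' -> palindrome confirmed.
Neighbouring characters ('-' / 'x') break symmetry, so it cannot extend further.
No longer palindromic substring exists; longest length = 6

6


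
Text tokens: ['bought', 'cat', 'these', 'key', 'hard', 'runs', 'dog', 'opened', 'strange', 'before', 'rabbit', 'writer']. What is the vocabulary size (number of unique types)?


Listing all tokens and tracking unique types:
  Token 1: 'bought' -> NEW (unique so far: 1)
  Token 2: 'cat' -> NEW (unique so far: 2)
  Token 3: 'these' -> NEW (unique so far: 3)
  Token 4: 'key' -> NEW (unique so far: 4)
  Token 5: 'hard' -> NEW (unique so far: 5)
  Token 6: 'runs' -> NEW (unique so far: 6)
  Token 7: 'dog' -> NEW (unique so far: 7)
  Token 8: 'opened' -> NEW (unique so far: 8)
  Token 9: 'strange' -> NEW (unique so far: 9)
  Token 10: 'before' -> NEW (unique so far: 10)
  Token 11: 'rabbit' -> NEW (unique so far: 11)
  Token 12: 'writer' -> NEW (unique so far: 12)
Unique types: ('before', 'bought', 'cat', 'dog', 'hard', 'key', 'opened', 'rabbit', 'runs', 'strange', 'these', 'writer')
Vocabulary size: 12

12


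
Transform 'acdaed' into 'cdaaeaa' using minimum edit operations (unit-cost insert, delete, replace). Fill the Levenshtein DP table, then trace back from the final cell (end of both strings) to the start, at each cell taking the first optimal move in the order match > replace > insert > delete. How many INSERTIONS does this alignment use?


Edit distance = 4. Backtracking from cell (6, 7) with preference match > replace > insert > delete,
then listing the resulting alignment 'acdaed' -> 'cdaaeaa' left to right:
  Step 1: delete 'a'
  Step 2: keep 'c'
  Step 3: keep 'd'
  Step 4: insert 'a' [insertion #1]
  Step 5: keep 'a'
  Step 6: keep 'e'
  Step 7: insert 'a' [insertion #2]
  Step 8: replace d->a
Total insertions: 2

2


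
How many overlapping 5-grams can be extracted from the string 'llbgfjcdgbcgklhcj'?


String 'llbgfjcdgbcgklhcj' has length L = 17.
Number of overlapping n-grams = L - n + 1
Substituting: 17 - 5 + 1 = 13

13


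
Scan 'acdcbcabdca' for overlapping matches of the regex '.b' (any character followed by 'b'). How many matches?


Pattern: .b means any character followed by 'b'.
Scanning 'acdcbcabdca' position-by-position:
  Pos 0: window 'ac' -> no
  Pos 1: window 'cd' -> no
  Pos 2: window 'dc' -> no
  Pos 3: window 'cb' -> MATCH
  Pos 4: window 'bc' -> no
  Pos 5: window 'ca' -> no
  Pos 6: window 'ab' -> MATCH
  Pos 7: window 'bd' -> no
  Pos 8: window 'dc' -> no
  Pos 9: window 'ca' -> no
  Pos 10: window 'a' -> no
Total matches: 2

2


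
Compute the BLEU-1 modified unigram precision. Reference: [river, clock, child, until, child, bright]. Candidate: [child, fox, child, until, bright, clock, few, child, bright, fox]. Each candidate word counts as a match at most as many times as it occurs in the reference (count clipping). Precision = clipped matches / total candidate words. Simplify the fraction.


Reference word counts: {'bright': 1, 'child': 2, 'clock': 1, 'river': 1, 'until': 1}
Checking each candidate word (with clipping):
  'child' -> in reference (ref count 2, used 1/2) -> match (matches: 1)
  'fox' -> not in reference -> no match (matches: 1)
  'child' -> in reference (ref count 2, used 2/2) -> match (matches: 2)
  'until' -> in reference (ref count 1, used 1/1) -> match (matches: 3)
  'bright' -> in reference (ref count 1, used 1/1) -> match (matches: 4)
  'clock' -> in reference (ref count 1, used 1/1) -> match (matches: 5)
  'few' -> not in reference -> no match (matches: 5)
  'child' -> ref count 2 already used up (2/2) -> clipped, no match (matches: 5)
  'bright' -> ref count 1 already used up (1/1) -> clipped, no match (matches: 5)
  'fox' -> not in reference -> no match (matches: 5)
Clipped matches: 5, Candidate length: 10
Precision = 5/10 = 1/2

1/2


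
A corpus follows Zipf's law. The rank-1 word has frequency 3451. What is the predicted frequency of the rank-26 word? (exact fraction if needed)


Zipf's law: freq(rank) = f1 / rank
f1 = 3451, rank = 26
freq = 3451 / 26
GCD(3451, 26) = 1
Simplified: 3451/26

3451/26


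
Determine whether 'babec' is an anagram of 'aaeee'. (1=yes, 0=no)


Sort characters of 'babec': 'abbce'
Sort characters of 'aaeee': 'aaeee'
Sorted forms differ -> they are NOT anagrams
Result: 0

0


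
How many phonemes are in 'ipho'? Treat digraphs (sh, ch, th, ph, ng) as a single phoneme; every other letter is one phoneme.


Parsing 'ipho' greedily, digraphs first:
  'i' -> vowel phoneme (phonemes so far: 1)
  'ph' -> digraph (1 consonant phoneme) (phonemes so far: 2)
  'o' -> vowel phoneme (phonemes so far: 3)
Total phonemes: 3

3


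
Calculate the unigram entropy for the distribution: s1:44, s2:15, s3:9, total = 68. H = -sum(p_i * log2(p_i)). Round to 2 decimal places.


Computing entropy H = -sum(p_i * log2(p_i)):
  s1: p = 44/68 = 0.6471, -p*log2(p) = 0.4064
  s2: p = 15/68 = 0.2206, -p*log2(p) = 0.4810
  s3: p = 9/68 = 0.1324, -p*log2(p) = 0.3861
H = sum of terms = 1.2735
Rounded to 2 decimals: 1.27

1.27


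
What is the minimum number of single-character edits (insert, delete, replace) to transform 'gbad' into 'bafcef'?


Building DP table for s1='gbad' (len 4) and s2='bafcef' (len 6):
       b  a  f  c  e  f
    0  1  2  3  4  5  6
  g 1  1  2  3  4  5  6
  b 2  1  2  3  4  5  6
  a 3  2  1  2  3  4  5
  d 4  3  2  2  3  4  5
Edit distance = dp[4][6] = 5

5


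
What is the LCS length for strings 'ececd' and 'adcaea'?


DP table for LCS of 'ececd' and 'adcaea':
       a  d  c  a  e  a
    0  0  0  0  0  0  0
  e 0  0  0  0  0  1  1
  c 0  0  0  1  1  1  1
  e 0  0  0  1  1  2  2
  c 0  0  0  1  1  2  2
  d 0  0  1  1  1  2  2
LCS: 'ce'
LCS length = 2

2


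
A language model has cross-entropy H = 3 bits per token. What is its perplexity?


Perplexity formula: PP = 2^H
H = 3
PP = 2^3
Steps: 2^1 = 2, 2^2 = 4, 2^3 = 8
PP = 8

8


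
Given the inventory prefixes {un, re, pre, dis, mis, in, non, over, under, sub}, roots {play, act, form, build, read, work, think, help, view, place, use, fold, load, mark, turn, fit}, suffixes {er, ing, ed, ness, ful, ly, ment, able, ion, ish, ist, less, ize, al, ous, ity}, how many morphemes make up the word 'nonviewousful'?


Segmenting 'nonviewousful' against the inventory:
  'non' -> prefix (morpheme 1)
  'view' -> root (morpheme 2)
  'ous' -> suffix (morpheme 3)
  'ful' -> suffix (morpheme 4)
Total morphemes: 4

4


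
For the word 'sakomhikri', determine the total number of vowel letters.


Scanning each character of 'sakomhikri':
  Position 1: 's' -> consonant (running count: 0)
  Position 2: 'a' -> vowel (running count: 1)
  Position 3: 'k' -> consonant (running count: 1)
  Position 4: 'o' -> vowel (running count: 2)
  Position 5: 'm' -> consonant (running count: 2)
  Position 6: 'h' -> consonant (running count: 2)
  Position 7: 'i' -> vowel (running count: 3)
  Position 8: 'k' -> consonant (running count: 3)
  Position 9: 'r' -> consonant (running count: 3)
  Position 10: 'i' -> vowel (running count: 4)
Total vowels: 4

4


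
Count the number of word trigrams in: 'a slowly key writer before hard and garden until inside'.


Word trigrams from [10] words:
  Trigram 1: (a slowly key)
  Trigram 2: (slowly key writer)
  Trigram 3: (key writer before)
  Trigram 4: (writer before hard)
  Trigram 5: (before hard and)
  Trigram 6: (hard and garden)
  Trigram 7: (and garden until)
  Trigram 8: (garden until inside)
Total word trigrams: 10 - 2 = 8

8


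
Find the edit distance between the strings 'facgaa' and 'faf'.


Building DP table for s1='facgaa' (len 6) and s2='faf' (len 3):
       f  a  f
    0  1  2  3
  f 1  0  1  2
  a 2  1  0  1
  c 3  2  1  1
  g 4  3  2  2
  a 5  4  3  3
  a 6  5  4  4
Edit distance = dp[6][3] = 4

4


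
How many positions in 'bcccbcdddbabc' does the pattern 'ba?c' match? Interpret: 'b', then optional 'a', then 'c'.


Pattern: ba?c means 'b', then optional 'a', then 'c'.
Scanning 'bcccbcdddbabc' position-by-position:
  Pos 0: window 'bcc' -> MATCH
  Pos 1: window 'ccc' -> no
  Pos 2: window 'ccb' -> no
  Pos 3: window 'cbc' -> no
  Pos 4: window 'bcd' -> MATCH
  Pos 5: window 'cdd' -> no
  Pos 6: window 'ddd' -> no
  Pos 7: window 'ddb' -> no
  Pos 8: window 'dba' -> no
  Pos 9: window 'bab' -> no
  Pos 10: window 'abc' -> no
  Pos 11: window 'bc' -> MATCH
  Pos 12: window 'c' -> no
Total matches: 3

3


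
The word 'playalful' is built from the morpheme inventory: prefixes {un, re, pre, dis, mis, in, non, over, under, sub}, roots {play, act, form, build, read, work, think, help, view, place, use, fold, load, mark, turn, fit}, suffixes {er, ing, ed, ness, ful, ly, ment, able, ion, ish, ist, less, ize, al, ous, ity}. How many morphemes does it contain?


Segmenting 'playalful' against the inventory:
  'play' -> root (morpheme 1)
  'al' -> suffix (morpheme 2)
  'ful' -> suffix (morpheme 3)
Total morphemes: 3

3


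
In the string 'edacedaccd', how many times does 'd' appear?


Scanning 'edacedaccd' for 'd':
  Position 1: 'd' -> MATCH (count: 1)
  Position 5: 'd' -> MATCH (count: 2)
  Position 9: 'd' -> MATCH (count: 3)
Total occurrences of 'd': 3

3


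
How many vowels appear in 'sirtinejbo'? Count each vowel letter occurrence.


Scanning each character of 'sirtinejbo':
  Position 1: 's' -> consonant (running count: 0)
  Position 2: 'i' -> vowel (running count: 1)
  Position 3: 'r' -> consonant (running count: 1)
  Position 4: 't' -> consonant (running count: 1)
  Position 5: 'i' -> vowel (running count: 2)
  Position 6: 'n' -> consonant (running count: 2)
  Position 7: 'e' -> vowel (running count: 3)
  Position 8: 'j' -> consonant (running count: 3)
  Position 9: 'b' -> consonant (running count: 3)
  Position 10: 'o' -> vowel (running count: 4)
Total vowels: 4

4


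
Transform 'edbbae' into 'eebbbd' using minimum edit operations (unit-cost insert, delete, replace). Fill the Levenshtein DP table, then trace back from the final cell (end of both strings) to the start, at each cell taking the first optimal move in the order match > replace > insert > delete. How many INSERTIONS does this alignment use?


Edit distance = 3. Backtracking from cell (6, 6) with preference match > replace > insert > delete,
then listing the resulting alignment 'edbbae' -> 'eebbbd' left to right:
  Step 1: keep 'e'
  Step 2: replace d->e
  Step 3: keep 'b'
  Step 4: keep 'b'
  Step 5: replace a->b
  Step 6: replace e->d
Total insertions: 0

0


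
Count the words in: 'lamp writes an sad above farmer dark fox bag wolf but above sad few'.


Counting words by splitting on spaces:
  Word 1: 'lamp'
  Word 2: 'writes'
  Word 3: 'an'
  Word 4: 'sad'
  Word 5: 'above'
  Word 6: 'farmer'
  Word 7: 'dark'
  Word 8: 'fox'
  Word 9: 'bag'
  Word 10: 'wolf'
  Word 11: 'but'
  Word 12: 'above'
  Word 13: 'sad'
  Word 14: 'few'
Total words: 14

14


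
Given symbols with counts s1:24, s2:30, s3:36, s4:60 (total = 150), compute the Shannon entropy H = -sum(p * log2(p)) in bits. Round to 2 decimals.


Computing entropy H = -sum(p_i * log2(p_i)):
  s1: p = 24/150 = 0.1600, -p*log2(p) = 0.4230
  s2: p = 30/150 = 0.2000, -p*log2(p) = 0.4644
  s3: p = 36/150 = 0.2400, -p*log2(p) = 0.4941
  s4: p = 60/150 = 0.4000, -p*log2(p) = 0.5288
H = sum of terms = 1.9103
Rounded to 2 decimals: 1.91

1.91


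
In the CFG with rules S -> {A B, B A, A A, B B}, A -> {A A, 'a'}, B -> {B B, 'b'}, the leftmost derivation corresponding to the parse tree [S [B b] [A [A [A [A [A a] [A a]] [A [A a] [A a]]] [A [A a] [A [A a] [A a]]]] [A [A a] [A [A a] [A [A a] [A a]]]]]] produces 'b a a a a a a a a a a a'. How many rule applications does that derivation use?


Every bracketed nonterminal node [X ...] in the tree is produced by exactly one rule application.
Reading the tree off as a leftmost derivation:
  Step 1: S  =>  B A   (applied S -> B A)
  Step 2: B A  =>  b A   (applied B -> b)
  Step 3: b A  =>  b A A   (applied A -> A A)
  Step 4: b A A  =>  b A A A   (applied A -> A A)
  Step 5: b A A A  =>  b A A A A   (applied A -> A A)
  Step 6: b A A A A  =>  b A A A A A   (applied A -> A A)
  Step 7: b A A A A A  =>  b a A A A A   (applied A -> a)
  Step 8: b a A A A A  =>  b a a A A A   (applied A -> a)
  Step 9: b a a A A A  =>  b a a A A A A   (applied A -> A A)
  Step 10: b a a A A A A  =>  b a a a A A A   (applied A -> a)
  Step 11: b a a a A A A  =>  b a a a a A A   (applied A -> a)
  Step 12: b a a a a A A  =>  b a a a a A A A   (applied A -> A A)
  Step 13: b a a a a A A A  =>  b a a a a a A A   (applied A -> a)
  Step 14: b a a a a a A A  =>  b a a a a a A A A   (applied A -> A A)
  Step 15: b a a a a a A A A  =>  b a a a a a a A A   (applied A -> a)
  Step 16: b a a a a a a A A  =>  b a a a a a a a A   (applied A -> a)
  Step 17: b a a a a a a a A  =>  b a a a a a a a A A   (applied A -> A A)
  Step 18: b a a a a a a a A A  =>  b a a a a a a a a A   (applied A -> a)
  Step 19: b a a a a a a a a A  =>  b a a a a a a a a A A   (applied A -> A A)
  Step 20: b a a a a a a a a A A  =>  b a a a a a a a a a A   (applied A -> a)
  Step 21: b a a a a a a a a a A  =>  b a a a a a a a a a A A   (applied A -> A A)
  Step 22: b a a a a a a a a a A A  =>  b a a a a a a a a a a A   (applied A -> a)
  Step 23: b a a a a a a a a a a A  =>  b a a a a a a a a a a a   (applied A -> a)
Final yield: b a a a a a a a a a a a
Total rewrite steps: 23

23


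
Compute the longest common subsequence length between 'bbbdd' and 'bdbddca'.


DP table for LCS of 'bbbdd' and 'bdbddca':
       b  d  b  d  d  c  a
    0  0  0  0  0  0  0  0
  b 0  1  1  1  1  1  1  1
  b 0  1  1  2  2  2  2  2
  b 0  1  1  2  2  2  2  2
  d 0  1  2  2  3  3  3  3
  d 0  1  2  2  3  4  4  4
LCS: 'bbdd'
LCS length = 4

4


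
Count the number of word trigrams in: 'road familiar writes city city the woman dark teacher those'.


Word trigrams from [10] words:
  Trigram 1: (road familiar writes)
  Trigram 2: (familiar writes city)
  Trigram 3: (writes city city)
  Trigram 4: (city city the)
  Trigram 5: (city the woman)
  Trigram 6: (the woman dark)
  Trigram 7: (woman dark teacher)
  Trigram 8: (dark teacher those)
Total word trigrams: 10 - 2 = 8

8


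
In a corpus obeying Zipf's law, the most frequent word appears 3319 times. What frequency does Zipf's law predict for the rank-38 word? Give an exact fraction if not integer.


Zipf's law: freq(rank) = f1 / rank
f1 = 3319, rank = 38
freq = 3319 / 38
GCD(3319, 38) = 1
Simplified: 3319/38

3319/38


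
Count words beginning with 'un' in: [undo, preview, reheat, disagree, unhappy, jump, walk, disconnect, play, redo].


Checking each word for prefix 'un':
  'undo' -> YES, starts with 'un' (count: 1)
  'preview' -> no (count: 1)
  'reheat' -> no (count: 1)
  'disagree' -> no (count: 1)
  'unhappy' -> YES, starts with 'un' (count: 2)
  'jump' -> no (count: 2)
  'walk' -> no (count: 2)
  'disconnect' -> no (count: 2)
  'play' -> no (count: 2)
  'redo' -> no (count: 2)
Total with prefix 'un': 2

2


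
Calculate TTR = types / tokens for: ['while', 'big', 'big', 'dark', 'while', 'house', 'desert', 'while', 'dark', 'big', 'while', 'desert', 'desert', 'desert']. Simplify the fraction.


Tokens: 14
Unique types: ('big', 'dark', 'desert', 'house', 'while') = 5
TTR = 5/14
Already in lowest terms.

5/14


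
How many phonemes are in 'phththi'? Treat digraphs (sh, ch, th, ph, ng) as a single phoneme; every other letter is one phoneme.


Parsing 'phththi' greedily, digraphs first:
  'ph' -> digraph (1 consonant phoneme) (phonemes so far: 1)
  'th' -> digraph (1 consonant phoneme) (phonemes so far: 2)
  'th' -> digraph (1 consonant phoneme) (phonemes so far: 3)
  'i' -> vowel phoneme (phonemes so far: 4)
Total phonemes: 4

4


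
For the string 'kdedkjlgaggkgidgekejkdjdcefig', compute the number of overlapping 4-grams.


String 'kdedkjlgaggkgidgekejkdjdcefig' has length L = 29.
Number of overlapping n-grams = L - n + 1
Substituting: 29 - 4 + 1 = 26

26


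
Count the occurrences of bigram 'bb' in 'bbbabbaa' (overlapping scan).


Scanning 'bbbabbaa' for bigram 'bb':
  Position 0: 'bb' -> MATCH
  Position 1: 'bb' -> MATCH
  Position 2: 'ba' -> no
  Position 3: 'ab' -> no
  Position 4: 'bb' -> MATCH
  Position 5: 'ba' -> no
  Position 6: 'aa' -> no
Total matches: 3

3


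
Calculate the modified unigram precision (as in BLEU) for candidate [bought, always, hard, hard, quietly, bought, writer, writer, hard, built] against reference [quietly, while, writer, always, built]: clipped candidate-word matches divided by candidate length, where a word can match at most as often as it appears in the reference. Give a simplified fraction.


Reference word counts: {'always': 1, 'built': 1, 'quietly': 1, 'while': 1, 'writer': 1}
Checking each candidate word (with clipping):
  'bought' -> not in reference -> no match (matches: 0)
  'always' -> in reference (ref count 1, used 1/1) -> match (matches: 1)
  'hard' -> not in reference -> no match (matches: 1)
  'hard' -> not in reference -> no match (matches: 1)
  'quietly' -> in reference (ref count 1, used 1/1) -> match (matches: 2)
  'bought' -> not in reference -> no match (matches: 2)
  'writer' -> in reference (ref count 1, used 1/1) -> match (matches: 3)
  'writer' -> ref count 1 already used up (1/1) -> clipped, no match (matches: 3)
  'hard' -> not in reference -> no match (matches: 3)
  'built' -> in reference (ref count 1, used 1/1) -> match (matches: 4)
Clipped matches: 4, Candidate length: 10
Precision = 4/10 = 2/5

2/5
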